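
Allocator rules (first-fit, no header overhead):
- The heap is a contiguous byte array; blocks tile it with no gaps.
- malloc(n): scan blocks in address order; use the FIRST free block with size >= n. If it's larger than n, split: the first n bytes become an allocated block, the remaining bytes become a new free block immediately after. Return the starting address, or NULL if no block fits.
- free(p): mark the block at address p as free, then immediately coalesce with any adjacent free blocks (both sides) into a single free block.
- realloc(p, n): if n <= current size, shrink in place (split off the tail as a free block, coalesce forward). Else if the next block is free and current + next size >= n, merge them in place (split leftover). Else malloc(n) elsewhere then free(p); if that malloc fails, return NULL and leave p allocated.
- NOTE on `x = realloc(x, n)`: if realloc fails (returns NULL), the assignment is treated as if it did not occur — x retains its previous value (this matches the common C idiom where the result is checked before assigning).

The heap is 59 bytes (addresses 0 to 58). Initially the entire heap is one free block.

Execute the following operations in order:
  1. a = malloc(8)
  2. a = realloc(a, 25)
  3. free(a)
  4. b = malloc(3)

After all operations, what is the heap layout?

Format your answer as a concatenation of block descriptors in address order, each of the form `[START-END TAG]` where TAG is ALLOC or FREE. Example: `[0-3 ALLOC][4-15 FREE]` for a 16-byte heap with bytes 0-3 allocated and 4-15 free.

Answer: [0-2 ALLOC][3-58 FREE]

Derivation:
Op 1: a = malloc(8) -> a = 0; heap: [0-7 ALLOC][8-58 FREE]
Op 2: a = realloc(a, 25) -> a = 0; heap: [0-24 ALLOC][25-58 FREE]
Op 3: free(a) -> (freed a); heap: [0-58 FREE]
Op 4: b = malloc(3) -> b = 0; heap: [0-2 ALLOC][3-58 FREE]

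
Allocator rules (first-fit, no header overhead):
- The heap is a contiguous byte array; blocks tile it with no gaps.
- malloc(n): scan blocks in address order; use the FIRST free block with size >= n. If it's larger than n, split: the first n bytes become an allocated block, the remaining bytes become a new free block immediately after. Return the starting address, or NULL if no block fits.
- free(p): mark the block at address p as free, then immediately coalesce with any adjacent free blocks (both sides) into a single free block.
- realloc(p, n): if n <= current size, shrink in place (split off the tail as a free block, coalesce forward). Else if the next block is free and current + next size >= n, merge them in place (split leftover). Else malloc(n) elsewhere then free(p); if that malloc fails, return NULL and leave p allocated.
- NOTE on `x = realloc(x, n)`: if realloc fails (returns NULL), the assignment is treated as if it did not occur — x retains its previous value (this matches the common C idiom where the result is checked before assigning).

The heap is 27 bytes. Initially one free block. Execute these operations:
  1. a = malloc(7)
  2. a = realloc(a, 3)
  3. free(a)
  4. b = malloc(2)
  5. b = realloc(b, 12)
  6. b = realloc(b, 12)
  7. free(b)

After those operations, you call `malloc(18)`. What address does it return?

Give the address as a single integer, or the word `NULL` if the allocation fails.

Op 1: a = malloc(7) -> a = 0; heap: [0-6 ALLOC][7-26 FREE]
Op 2: a = realloc(a, 3) -> a = 0; heap: [0-2 ALLOC][3-26 FREE]
Op 3: free(a) -> (freed a); heap: [0-26 FREE]
Op 4: b = malloc(2) -> b = 0; heap: [0-1 ALLOC][2-26 FREE]
Op 5: b = realloc(b, 12) -> b = 0; heap: [0-11 ALLOC][12-26 FREE]
Op 6: b = realloc(b, 12) -> b = 0; heap: [0-11 ALLOC][12-26 FREE]
Op 7: free(b) -> (freed b); heap: [0-26 FREE]
malloc(18): first-fit scan over [0-26 FREE] -> 0

Answer: 0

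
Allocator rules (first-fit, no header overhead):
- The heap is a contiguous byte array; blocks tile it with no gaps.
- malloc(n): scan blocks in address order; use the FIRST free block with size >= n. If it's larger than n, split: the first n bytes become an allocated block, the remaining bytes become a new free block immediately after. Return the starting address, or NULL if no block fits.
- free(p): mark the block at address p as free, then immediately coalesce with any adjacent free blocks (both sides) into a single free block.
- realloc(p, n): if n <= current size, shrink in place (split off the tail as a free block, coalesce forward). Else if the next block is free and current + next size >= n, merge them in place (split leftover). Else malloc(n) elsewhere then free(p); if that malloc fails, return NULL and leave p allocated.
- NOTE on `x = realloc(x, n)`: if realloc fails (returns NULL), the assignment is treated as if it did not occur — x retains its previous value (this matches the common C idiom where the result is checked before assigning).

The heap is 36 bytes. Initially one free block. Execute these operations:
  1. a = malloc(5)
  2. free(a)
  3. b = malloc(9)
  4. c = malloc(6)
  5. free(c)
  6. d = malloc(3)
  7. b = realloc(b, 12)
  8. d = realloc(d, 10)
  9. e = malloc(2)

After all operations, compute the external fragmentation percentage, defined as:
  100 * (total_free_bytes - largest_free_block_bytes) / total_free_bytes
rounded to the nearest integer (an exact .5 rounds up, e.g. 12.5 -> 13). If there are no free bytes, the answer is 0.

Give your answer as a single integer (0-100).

Answer: 17

Derivation:
Op 1: a = malloc(5) -> a = 0; heap: [0-4 ALLOC][5-35 FREE]
Op 2: free(a) -> (freed a); heap: [0-35 FREE]
Op 3: b = malloc(9) -> b = 0; heap: [0-8 ALLOC][9-35 FREE]
Op 4: c = malloc(6) -> c = 9; heap: [0-8 ALLOC][9-14 ALLOC][15-35 FREE]
Op 5: free(c) -> (freed c); heap: [0-8 ALLOC][9-35 FREE]
Op 6: d = malloc(3) -> d = 9; heap: [0-8 ALLOC][9-11 ALLOC][12-35 FREE]
Op 7: b = realloc(b, 12) -> b = 12; heap: [0-8 FREE][9-11 ALLOC][12-23 ALLOC][24-35 FREE]
Op 8: d = realloc(d, 10) -> d = 24; heap: [0-11 FREE][12-23 ALLOC][24-33 ALLOC][34-35 FREE]
Op 9: e = malloc(2) -> e = 0; heap: [0-1 ALLOC][2-11 FREE][12-23 ALLOC][24-33 ALLOC][34-35 FREE]
Free blocks: [10 2] total_free=12 largest=10 -> 100*(12-10)/12 = 200/12 ≈ 16.667 -> rounds to 17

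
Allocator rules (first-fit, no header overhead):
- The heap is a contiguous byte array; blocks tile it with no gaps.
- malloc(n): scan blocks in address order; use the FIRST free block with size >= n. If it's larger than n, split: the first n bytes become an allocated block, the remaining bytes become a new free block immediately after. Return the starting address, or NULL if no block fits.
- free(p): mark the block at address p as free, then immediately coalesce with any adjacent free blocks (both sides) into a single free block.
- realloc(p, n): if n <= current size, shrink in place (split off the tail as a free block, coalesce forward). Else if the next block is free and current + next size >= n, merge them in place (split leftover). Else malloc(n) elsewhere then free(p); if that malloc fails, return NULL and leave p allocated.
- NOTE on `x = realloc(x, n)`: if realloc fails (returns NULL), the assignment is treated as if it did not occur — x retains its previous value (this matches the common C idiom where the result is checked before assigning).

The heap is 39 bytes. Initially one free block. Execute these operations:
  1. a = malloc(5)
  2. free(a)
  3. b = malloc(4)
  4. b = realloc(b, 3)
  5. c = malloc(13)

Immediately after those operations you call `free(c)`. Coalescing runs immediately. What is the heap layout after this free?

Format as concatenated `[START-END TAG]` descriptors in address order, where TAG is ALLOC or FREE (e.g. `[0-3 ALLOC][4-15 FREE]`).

Answer: [0-2 ALLOC][3-38 FREE]

Derivation:
Op 1: a = malloc(5) -> a = 0; heap: [0-4 ALLOC][5-38 FREE]
Op 2: free(a) -> (freed a); heap: [0-38 FREE]
Op 3: b = malloc(4) -> b = 0; heap: [0-3 ALLOC][4-38 FREE]
Op 4: b = realloc(b, 3) -> b = 0; heap: [0-2 ALLOC][3-38 FREE]
Op 5: c = malloc(13) -> c = 3; heap: [0-2 ALLOC][3-15 ALLOC][16-38 FREE]
free(c): c = 3 -> block [3-15 ALLOC]; mark free, coalesce with adjacent free neighbors -> [0-2 ALLOC][3-38 FREE]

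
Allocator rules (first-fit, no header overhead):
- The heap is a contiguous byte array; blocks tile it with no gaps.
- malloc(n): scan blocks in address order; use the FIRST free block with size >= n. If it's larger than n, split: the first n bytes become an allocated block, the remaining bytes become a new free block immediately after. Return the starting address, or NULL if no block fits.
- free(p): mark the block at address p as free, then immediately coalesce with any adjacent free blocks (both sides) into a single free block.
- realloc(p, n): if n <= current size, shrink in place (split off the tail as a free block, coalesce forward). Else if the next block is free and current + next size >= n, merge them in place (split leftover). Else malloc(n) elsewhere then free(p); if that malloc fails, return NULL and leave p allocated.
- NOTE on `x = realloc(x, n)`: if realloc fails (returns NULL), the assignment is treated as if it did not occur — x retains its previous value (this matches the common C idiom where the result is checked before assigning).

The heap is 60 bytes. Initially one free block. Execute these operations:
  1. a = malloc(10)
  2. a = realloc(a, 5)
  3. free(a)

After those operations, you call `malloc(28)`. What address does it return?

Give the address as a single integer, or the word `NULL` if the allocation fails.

Answer: 0

Derivation:
Op 1: a = malloc(10) -> a = 0; heap: [0-9 ALLOC][10-59 FREE]
Op 2: a = realloc(a, 5) -> a = 0; heap: [0-4 ALLOC][5-59 FREE]
Op 3: free(a) -> (freed a); heap: [0-59 FREE]
malloc(28): first-fit scan over [0-59 FREE] -> 0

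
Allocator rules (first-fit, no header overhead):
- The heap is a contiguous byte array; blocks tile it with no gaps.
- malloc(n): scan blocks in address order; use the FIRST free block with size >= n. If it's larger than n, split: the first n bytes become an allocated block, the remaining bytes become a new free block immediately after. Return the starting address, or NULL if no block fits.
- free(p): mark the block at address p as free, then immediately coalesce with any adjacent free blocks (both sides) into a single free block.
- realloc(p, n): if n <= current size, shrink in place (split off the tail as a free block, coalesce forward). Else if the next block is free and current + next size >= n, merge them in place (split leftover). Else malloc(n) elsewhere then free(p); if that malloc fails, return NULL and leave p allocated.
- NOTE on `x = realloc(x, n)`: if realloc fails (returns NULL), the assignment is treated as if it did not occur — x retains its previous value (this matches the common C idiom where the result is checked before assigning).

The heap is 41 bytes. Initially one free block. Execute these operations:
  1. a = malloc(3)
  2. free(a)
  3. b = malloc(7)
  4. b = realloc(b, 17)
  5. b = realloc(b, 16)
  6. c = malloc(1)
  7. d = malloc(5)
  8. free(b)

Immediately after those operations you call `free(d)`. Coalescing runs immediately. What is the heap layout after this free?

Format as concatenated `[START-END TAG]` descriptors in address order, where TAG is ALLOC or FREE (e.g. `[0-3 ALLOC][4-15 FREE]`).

Answer: [0-15 FREE][16-16 ALLOC][17-40 FREE]

Derivation:
Op 1: a = malloc(3) -> a = 0; heap: [0-2 ALLOC][3-40 FREE]
Op 2: free(a) -> (freed a); heap: [0-40 FREE]
Op 3: b = malloc(7) -> b = 0; heap: [0-6 ALLOC][7-40 FREE]
Op 4: b = realloc(b, 17) -> b = 0; heap: [0-16 ALLOC][17-40 FREE]
Op 5: b = realloc(b, 16) -> b = 0; heap: [0-15 ALLOC][16-40 FREE]
Op 6: c = malloc(1) -> c = 16; heap: [0-15 ALLOC][16-16 ALLOC][17-40 FREE]
Op 7: d = malloc(5) -> d = 17; heap: [0-15 ALLOC][16-16 ALLOC][17-21 ALLOC][22-40 FREE]
Op 8: free(b) -> (freed b); heap: [0-15 FREE][16-16 ALLOC][17-21 ALLOC][22-40 FREE]
free(d): d = 17 -> block [17-21 ALLOC]; mark free, coalesce with adjacent free neighbors -> [0-15 FREE][16-16 ALLOC][17-40 FREE]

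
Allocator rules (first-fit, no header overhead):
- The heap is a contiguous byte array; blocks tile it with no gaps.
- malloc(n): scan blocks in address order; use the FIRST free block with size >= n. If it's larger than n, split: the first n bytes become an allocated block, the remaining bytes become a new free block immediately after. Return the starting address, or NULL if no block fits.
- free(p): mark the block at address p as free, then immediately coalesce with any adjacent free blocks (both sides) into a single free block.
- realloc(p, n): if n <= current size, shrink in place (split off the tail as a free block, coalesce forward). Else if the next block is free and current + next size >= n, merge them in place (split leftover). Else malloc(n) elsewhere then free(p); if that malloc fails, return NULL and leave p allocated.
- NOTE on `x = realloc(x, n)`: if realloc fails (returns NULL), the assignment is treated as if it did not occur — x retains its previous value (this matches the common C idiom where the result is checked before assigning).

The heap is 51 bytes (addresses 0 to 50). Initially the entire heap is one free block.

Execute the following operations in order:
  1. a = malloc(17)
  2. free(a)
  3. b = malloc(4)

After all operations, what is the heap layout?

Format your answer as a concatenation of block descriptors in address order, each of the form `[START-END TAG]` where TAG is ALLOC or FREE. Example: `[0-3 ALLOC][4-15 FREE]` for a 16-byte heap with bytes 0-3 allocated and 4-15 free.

Op 1: a = malloc(17) -> a = 0; heap: [0-16 ALLOC][17-50 FREE]
Op 2: free(a) -> (freed a); heap: [0-50 FREE]
Op 3: b = malloc(4) -> b = 0; heap: [0-3 ALLOC][4-50 FREE]

Answer: [0-3 ALLOC][4-50 FREE]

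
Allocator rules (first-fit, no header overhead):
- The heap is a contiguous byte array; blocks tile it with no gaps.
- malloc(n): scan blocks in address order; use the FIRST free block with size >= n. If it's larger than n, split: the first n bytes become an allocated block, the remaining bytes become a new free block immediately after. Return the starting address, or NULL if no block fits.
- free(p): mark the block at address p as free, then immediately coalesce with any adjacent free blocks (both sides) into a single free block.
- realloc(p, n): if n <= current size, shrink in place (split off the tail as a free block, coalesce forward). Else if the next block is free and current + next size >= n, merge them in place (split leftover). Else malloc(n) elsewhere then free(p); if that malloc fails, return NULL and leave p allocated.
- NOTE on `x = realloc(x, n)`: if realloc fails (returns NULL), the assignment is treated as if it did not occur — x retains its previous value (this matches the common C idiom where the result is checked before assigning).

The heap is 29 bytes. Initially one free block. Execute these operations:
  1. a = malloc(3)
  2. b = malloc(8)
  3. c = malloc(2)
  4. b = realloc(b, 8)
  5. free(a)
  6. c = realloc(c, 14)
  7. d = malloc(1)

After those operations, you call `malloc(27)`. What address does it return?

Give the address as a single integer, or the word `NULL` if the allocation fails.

Op 1: a = malloc(3) -> a = 0; heap: [0-2 ALLOC][3-28 FREE]
Op 2: b = malloc(8) -> b = 3; heap: [0-2 ALLOC][3-10 ALLOC][11-28 FREE]
Op 3: c = malloc(2) -> c = 11; heap: [0-2 ALLOC][3-10 ALLOC][11-12 ALLOC][13-28 FREE]
Op 4: b = realloc(b, 8) -> b = 3; heap: [0-2 ALLOC][3-10 ALLOC][11-12 ALLOC][13-28 FREE]
Op 5: free(a) -> (freed a); heap: [0-2 FREE][3-10 ALLOC][11-12 ALLOC][13-28 FREE]
Op 6: c = realloc(c, 14) -> c = 11; heap: [0-2 FREE][3-10 ALLOC][11-24 ALLOC][25-28 FREE]
Op 7: d = malloc(1) -> d = 0; heap: [0-0 ALLOC][1-2 FREE][3-10 ALLOC][11-24 ALLOC][25-28 FREE]
malloc(27): first-fit scan over [0-0 ALLOC][1-2 FREE][3-10 ALLOC][11-24 ALLOC][25-28 FREE] -> NULL

Answer: NULL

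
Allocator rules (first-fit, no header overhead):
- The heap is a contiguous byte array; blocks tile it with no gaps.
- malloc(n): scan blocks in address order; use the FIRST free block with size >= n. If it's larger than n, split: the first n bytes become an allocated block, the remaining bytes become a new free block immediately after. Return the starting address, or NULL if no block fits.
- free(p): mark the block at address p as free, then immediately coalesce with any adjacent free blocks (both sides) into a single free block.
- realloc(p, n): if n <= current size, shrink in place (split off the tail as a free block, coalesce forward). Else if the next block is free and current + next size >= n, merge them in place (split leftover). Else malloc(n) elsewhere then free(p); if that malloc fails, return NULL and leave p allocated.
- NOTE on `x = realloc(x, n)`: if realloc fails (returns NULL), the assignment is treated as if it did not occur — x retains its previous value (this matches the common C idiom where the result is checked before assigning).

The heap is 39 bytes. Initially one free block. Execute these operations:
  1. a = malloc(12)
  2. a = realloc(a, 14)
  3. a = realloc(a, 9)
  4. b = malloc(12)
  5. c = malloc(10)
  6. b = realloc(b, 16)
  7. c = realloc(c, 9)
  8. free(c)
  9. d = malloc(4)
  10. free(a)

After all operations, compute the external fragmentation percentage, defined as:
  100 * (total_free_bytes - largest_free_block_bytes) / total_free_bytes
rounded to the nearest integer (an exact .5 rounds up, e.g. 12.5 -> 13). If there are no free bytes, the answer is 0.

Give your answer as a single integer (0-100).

Answer: 39

Derivation:
Op 1: a = malloc(12) -> a = 0; heap: [0-11 ALLOC][12-38 FREE]
Op 2: a = realloc(a, 14) -> a = 0; heap: [0-13 ALLOC][14-38 FREE]
Op 3: a = realloc(a, 9) -> a = 0; heap: [0-8 ALLOC][9-38 FREE]
Op 4: b = malloc(12) -> b = 9; heap: [0-8 ALLOC][9-20 ALLOC][21-38 FREE]
Op 5: c = malloc(10) -> c = 21; heap: [0-8 ALLOC][9-20 ALLOC][21-30 ALLOC][31-38 FREE]
Op 6: b = realloc(b, 16) -> NULL (b unchanged); heap: [0-8 ALLOC][9-20 ALLOC][21-30 ALLOC][31-38 FREE]
Op 7: c = realloc(c, 9) -> c = 21; heap: [0-8 ALLOC][9-20 ALLOC][21-29 ALLOC][30-38 FREE]
Op 8: free(c) -> (freed c); heap: [0-8 ALLOC][9-20 ALLOC][21-38 FREE]
Op 9: d = malloc(4) -> d = 21; heap: [0-8 ALLOC][9-20 ALLOC][21-24 ALLOC][25-38 FREE]
Op 10: free(a) -> (freed a); heap: [0-8 FREE][9-20 ALLOC][21-24 ALLOC][25-38 FREE]
Free blocks: [9 14] total_free=23 largest=14 -> 100*(23-14)/23 = 900/23 ≈ 39.130 -> rounds to 39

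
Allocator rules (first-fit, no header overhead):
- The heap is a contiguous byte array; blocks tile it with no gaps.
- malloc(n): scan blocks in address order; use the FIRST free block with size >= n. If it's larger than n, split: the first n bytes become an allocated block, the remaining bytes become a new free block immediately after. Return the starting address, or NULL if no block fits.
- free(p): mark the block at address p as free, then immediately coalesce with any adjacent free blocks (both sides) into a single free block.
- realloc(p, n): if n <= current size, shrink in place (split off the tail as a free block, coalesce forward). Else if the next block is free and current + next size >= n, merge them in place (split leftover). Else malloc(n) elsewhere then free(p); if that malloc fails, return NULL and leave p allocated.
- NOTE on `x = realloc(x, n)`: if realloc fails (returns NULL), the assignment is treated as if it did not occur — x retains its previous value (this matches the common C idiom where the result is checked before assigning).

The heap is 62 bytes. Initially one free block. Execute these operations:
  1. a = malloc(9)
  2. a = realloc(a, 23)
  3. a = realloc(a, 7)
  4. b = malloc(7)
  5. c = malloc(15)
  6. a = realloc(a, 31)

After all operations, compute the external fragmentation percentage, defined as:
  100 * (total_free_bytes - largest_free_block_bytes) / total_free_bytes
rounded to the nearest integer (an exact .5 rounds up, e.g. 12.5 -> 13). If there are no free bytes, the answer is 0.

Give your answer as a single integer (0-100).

Answer: 22

Derivation:
Op 1: a = malloc(9) -> a = 0; heap: [0-8 ALLOC][9-61 FREE]
Op 2: a = realloc(a, 23) -> a = 0; heap: [0-22 ALLOC][23-61 FREE]
Op 3: a = realloc(a, 7) -> a = 0; heap: [0-6 ALLOC][7-61 FREE]
Op 4: b = malloc(7) -> b = 7; heap: [0-6 ALLOC][7-13 ALLOC][14-61 FREE]
Op 5: c = malloc(15) -> c = 14; heap: [0-6 ALLOC][7-13 ALLOC][14-28 ALLOC][29-61 FREE]
Op 6: a = realloc(a, 31) -> a = 29; heap: [0-6 FREE][7-13 ALLOC][14-28 ALLOC][29-59 ALLOC][60-61 FREE]
Free blocks: [7 2] total_free=9 largest=7 -> 100*(9-7)/9 = 200/9 ≈ 22.222 -> rounds to 22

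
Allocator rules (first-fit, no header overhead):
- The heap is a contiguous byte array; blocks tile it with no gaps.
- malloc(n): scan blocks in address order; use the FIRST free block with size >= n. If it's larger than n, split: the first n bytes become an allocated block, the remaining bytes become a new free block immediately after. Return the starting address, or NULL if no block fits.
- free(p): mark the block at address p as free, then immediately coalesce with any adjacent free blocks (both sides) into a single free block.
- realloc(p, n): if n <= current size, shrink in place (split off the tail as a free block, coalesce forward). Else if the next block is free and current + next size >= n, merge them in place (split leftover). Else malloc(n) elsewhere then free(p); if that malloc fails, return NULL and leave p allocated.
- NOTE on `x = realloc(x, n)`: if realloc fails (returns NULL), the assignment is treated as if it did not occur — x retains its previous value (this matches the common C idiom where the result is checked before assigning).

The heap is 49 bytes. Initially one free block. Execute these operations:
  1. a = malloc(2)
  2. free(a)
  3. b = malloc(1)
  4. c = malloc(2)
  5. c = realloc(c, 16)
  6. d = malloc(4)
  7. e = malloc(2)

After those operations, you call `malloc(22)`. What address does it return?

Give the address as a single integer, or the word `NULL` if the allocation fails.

Op 1: a = malloc(2) -> a = 0; heap: [0-1 ALLOC][2-48 FREE]
Op 2: free(a) -> (freed a); heap: [0-48 FREE]
Op 3: b = malloc(1) -> b = 0; heap: [0-0 ALLOC][1-48 FREE]
Op 4: c = malloc(2) -> c = 1; heap: [0-0 ALLOC][1-2 ALLOC][3-48 FREE]
Op 5: c = realloc(c, 16) -> c = 1; heap: [0-0 ALLOC][1-16 ALLOC][17-48 FREE]
Op 6: d = malloc(4) -> d = 17; heap: [0-0 ALLOC][1-16 ALLOC][17-20 ALLOC][21-48 FREE]
Op 7: e = malloc(2) -> e = 21; heap: [0-0 ALLOC][1-16 ALLOC][17-20 ALLOC][21-22 ALLOC][23-48 FREE]
malloc(22): first-fit scan over [0-0 ALLOC][1-16 ALLOC][17-20 ALLOC][21-22 ALLOC][23-48 FREE] -> 23

Answer: 23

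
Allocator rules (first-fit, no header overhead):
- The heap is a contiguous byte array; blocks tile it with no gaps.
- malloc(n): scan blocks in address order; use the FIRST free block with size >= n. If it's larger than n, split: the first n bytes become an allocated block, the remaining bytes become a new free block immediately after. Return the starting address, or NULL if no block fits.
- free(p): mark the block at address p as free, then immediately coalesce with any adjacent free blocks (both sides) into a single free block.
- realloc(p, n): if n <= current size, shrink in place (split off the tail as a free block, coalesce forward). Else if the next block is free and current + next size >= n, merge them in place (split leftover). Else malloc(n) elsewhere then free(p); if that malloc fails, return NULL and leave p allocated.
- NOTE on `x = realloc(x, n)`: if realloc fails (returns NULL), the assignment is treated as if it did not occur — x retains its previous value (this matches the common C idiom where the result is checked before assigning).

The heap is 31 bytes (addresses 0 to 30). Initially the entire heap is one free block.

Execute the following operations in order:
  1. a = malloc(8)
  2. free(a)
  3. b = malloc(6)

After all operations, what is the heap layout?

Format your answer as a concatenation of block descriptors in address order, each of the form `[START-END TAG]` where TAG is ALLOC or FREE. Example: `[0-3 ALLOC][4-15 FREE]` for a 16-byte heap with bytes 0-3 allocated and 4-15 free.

Answer: [0-5 ALLOC][6-30 FREE]

Derivation:
Op 1: a = malloc(8) -> a = 0; heap: [0-7 ALLOC][8-30 FREE]
Op 2: free(a) -> (freed a); heap: [0-30 FREE]
Op 3: b = malloc(6) -> b = 0; heap: [0-5 ALLOC][6-30 FREE]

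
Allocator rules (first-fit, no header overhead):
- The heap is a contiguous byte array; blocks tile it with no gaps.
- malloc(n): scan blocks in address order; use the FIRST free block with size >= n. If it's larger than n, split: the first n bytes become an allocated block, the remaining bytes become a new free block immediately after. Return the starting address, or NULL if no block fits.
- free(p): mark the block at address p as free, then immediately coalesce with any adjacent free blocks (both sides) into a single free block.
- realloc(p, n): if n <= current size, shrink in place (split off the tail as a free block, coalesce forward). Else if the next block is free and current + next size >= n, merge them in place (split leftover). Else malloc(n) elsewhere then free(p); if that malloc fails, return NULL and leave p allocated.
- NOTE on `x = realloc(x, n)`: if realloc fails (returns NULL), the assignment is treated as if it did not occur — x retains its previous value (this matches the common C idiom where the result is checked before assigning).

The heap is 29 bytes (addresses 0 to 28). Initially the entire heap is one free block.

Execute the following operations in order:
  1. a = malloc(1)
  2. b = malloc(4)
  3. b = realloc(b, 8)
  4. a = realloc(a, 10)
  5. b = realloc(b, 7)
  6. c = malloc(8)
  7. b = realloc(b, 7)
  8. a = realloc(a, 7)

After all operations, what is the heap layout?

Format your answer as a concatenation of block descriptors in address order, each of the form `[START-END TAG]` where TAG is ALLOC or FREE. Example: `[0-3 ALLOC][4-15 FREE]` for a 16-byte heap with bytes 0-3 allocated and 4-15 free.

Answer: [0-0 FREE][1-7 ALLOC][8-8 FREE][9-15 ALLOC][16-18 FREE][19-26 ALLOC][27-28 FREE]

Derivation:
Op 1: a = malloc(1) -> a = 0; heap: [0-0 ALLOC][1-28 FREE]
Op 2: b = malloc(4) -> b = 1; heap: [0-0 ALLOC][1-4 ALLOC][5-28 FREE]
Op 3: b = realloc(b, 8) -> b = 1; heap: [0-0 ALLOC][1-8 ALLOC][9-28 FREE]
Op 4: a = realloc(a, 10) -> a = 9; heap: [0-0 FREE][1-8 ALLOC][9-18 ALLOC][19-28 FREE]
Op 5: b = realloc(b, 7) -> b = 1; heap: [0-0 FREE][1-7 ALLOC][8-8 FREE][9-18 ALLOC][19-28 FREE]
Op 6: c = malloc(8) -> c = 19; heap: [0-0 FREE][1-7 ALLOC][8-8 FREE][9-18 ALLOC][19-26 ALLOC][27-28 FREE]
Op 7: b = realloc(b, 7) -> b = 1; heap: [0-0 FREE][1-7 ALLOC][8-8 FREE][9-18 ALLOC][19-26 ALLOC][27-28 FREE]
Op 8: a = realloc(a, 7) -> a = 9; heap: [0-0 FREE][1-7 ALLOC][8-8 FREE][9-15 ALLOC][16-18 FREE][19-26 ALLOC][27-28 FREE]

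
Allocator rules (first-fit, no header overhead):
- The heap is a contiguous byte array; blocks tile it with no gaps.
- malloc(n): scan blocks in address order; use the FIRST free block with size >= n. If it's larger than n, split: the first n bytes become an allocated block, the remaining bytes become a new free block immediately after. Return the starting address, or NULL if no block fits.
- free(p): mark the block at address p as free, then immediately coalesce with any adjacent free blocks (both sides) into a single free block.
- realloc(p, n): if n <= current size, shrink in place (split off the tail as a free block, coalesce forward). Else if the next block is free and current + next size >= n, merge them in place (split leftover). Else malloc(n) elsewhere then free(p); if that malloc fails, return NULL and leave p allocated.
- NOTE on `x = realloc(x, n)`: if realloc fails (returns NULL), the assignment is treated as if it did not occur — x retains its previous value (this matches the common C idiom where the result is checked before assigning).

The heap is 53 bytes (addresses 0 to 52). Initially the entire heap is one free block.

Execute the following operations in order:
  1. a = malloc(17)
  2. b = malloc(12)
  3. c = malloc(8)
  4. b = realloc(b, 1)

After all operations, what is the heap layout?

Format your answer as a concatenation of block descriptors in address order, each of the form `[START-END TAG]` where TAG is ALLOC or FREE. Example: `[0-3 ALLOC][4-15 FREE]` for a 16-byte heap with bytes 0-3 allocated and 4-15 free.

Answer: [0-16 ALLOC][17-17 ALLOC][18-28 FREE][29-36 ALLOC][37-52 FREE]

Derivation:
Op 1: a = malloc(17) -> a = 0; heap: [0-16 ALLOC][17-52 FREE]
Op 2: b = malloc(12) -> b = 17; heap: [0-16 ALLOC][17-28 ALLOC][29-52 FREE]
Op 3: c = malloc(8) -> c = 29; heap: [0-16 ALLOC][17-28 ALLOC][29-36 ALLOC][37-52 FREE]
Op 4: b = realloc(b, 1) -> b = 17; heap: [0-16 ALLOC][17-17 ALLOC][18-28 FREE][29-36 ALLOC][37-52 FREE]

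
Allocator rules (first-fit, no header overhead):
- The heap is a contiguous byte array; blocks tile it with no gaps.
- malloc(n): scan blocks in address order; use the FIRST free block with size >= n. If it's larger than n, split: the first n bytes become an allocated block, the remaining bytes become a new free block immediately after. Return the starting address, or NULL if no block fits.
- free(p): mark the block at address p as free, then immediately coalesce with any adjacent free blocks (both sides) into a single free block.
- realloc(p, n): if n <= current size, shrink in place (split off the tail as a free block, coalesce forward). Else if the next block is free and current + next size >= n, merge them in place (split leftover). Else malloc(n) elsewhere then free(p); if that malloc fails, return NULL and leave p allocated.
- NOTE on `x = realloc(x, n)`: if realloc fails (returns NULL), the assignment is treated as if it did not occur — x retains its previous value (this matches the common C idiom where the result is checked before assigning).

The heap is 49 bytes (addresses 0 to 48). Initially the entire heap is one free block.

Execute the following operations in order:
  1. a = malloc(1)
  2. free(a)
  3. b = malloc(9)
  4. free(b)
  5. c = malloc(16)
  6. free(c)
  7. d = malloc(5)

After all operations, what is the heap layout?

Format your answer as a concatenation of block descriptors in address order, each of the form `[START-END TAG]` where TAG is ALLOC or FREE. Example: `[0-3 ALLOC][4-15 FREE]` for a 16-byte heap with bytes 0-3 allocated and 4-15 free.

Op 1: a = malloc(1) -> a = 0; heap: [0-0 ALLOC][1-48 FREE]
Op 2: free(a) -> (freed a); heap: [0-48 FREE]
Op 3: b = malloc(9) -> b = 0; heap: [0-8 ALLOC][9-48 FREE]
Op 4: free(b) -> (freed b); heap: [0-48 FREE]
Op 5: c = malloc(16) -> c = 0; heap: [0-15 ALLOC][16-48 FREE]
Op 6: free(c) -> (freed c); heap: [0-48 FREE]
Op 7: d = malloc(5) -> d = 0; heap: [0-4 ALLOC][5-48 FREE]

Answer: [0-4 ALLOC][5-48 FREE]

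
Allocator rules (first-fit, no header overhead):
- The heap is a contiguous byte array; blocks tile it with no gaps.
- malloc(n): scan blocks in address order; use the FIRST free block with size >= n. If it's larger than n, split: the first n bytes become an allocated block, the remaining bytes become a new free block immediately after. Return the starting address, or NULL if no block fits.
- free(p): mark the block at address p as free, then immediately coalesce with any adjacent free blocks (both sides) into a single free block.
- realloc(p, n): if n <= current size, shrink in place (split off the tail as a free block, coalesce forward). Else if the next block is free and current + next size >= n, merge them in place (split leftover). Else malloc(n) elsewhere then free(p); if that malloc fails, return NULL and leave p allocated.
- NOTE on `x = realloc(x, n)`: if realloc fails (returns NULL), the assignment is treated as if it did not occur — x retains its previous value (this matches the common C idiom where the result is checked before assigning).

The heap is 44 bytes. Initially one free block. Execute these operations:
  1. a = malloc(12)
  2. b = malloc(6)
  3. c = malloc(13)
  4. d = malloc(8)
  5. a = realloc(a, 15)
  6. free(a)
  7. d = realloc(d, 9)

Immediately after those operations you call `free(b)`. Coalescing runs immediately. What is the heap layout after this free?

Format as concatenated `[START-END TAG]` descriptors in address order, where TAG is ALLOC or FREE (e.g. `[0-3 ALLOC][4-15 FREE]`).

Op 1: a = malloc(12) -> a = 0; heap: [0-11 ALLOC][12-43 FREE]
Op 2: b = malloc(6) -> b = 12; heap: [0-11 ALLOC][12-17 ALLOC][18-43 FREE]
Op 3: c = malloc(13) -> c = 18; heap: [0-11 ALLOC][12-17 ALLOC][18-30 ALLOC][31-43 FREE]
Op 4: d = malloc(8) -> d = 31; heap: [0-11 ALLOC][12-17 ALLOC][18-30 ALLOC][31-38 ALLOC][39-43 FREE]
Op 5: a = realloc(a, 15) -> NULL (a unchanged); heap: [0-11 ALLOC][12-17 ALLOC][18-30 ALLOC][31-38 ALLOC][39-43 FREE]
Op 6: free(a) -> (freed a); heap: [0-11 FREE][12-17 ALLOC][18-30 ALLOC][31-38 ALLOC][39-43 FREE]
Op 7: d = realloc(d, 9) -> d = 31; heap: [0-11 FREE][12-17 ALLOC][18-30 ALLOC][31-39 ALLOC][40-43 FREE]
free(b): b = 12 -> block [12-17 ALLOC]; mark free, coalesce with adjacent free neighbors -> [0-17 FREE][18-30 ALLOC][31-39 ALLOC][40-43 FREE]

Answer: [0-17 FREE][18-30 ALLOC][31-39 ALLOC][40-43 FREE]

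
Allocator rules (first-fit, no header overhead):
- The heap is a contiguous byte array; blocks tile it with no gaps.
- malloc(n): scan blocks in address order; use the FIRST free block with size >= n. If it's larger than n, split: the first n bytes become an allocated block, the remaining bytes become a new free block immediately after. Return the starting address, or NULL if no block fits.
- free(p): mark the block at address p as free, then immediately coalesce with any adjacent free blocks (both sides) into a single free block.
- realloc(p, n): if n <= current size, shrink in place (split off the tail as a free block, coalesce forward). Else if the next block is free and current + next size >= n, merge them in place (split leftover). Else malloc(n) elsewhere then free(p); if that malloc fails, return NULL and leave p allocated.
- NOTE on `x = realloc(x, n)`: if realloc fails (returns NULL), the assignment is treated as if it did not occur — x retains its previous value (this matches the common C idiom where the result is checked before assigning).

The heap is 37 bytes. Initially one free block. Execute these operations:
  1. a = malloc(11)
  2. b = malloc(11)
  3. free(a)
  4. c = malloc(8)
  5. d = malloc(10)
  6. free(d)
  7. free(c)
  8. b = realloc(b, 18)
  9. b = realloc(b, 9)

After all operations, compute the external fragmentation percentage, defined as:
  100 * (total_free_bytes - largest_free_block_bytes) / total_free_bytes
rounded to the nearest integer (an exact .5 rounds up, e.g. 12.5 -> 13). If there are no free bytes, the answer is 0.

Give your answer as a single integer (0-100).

Answer: 39

Derivation:
Op 1: a = malloc(11) -> a = 0; heap: [0-10 ALLOC][11-36 FREE]
Op 2: b = malloc(11) -> b = 11; heap: [0-10 ALLOC][11-21 ALLOC][22-36 FREE]
Op 3: free(a) -> (freed a); heap: [0-10 FREE][11-21 ALLOC][22-36 FREE]
Op 4: c = malloc(8) -> c = 0; heap: [0-7 ALLOC][8-10 FREE][11-21 ALLOC][22-36 FREE]
Op 5: d = malloc(10) -> d = 22; heap: [0-7 ALLOC][8-10 FREE][11-21 ALLOC][22-31 ALLOC][32-36 FREE]
Op 6: free(d) -> (freed d); heap: [0-7 ALLOC][8-10 FREE][11-21 ALLOC][22-36 FREE]
Op 7: free(c) -> (freed c); heap: [0-10 FREE][11-21 ALLOC][22-36 FREE]
Op 8: b = realloc(b, 18) -> b = 11; heap: [0-10 FREE][11-28 ALLOC][29-36 FREE]
Op 9: b = realloc(b, 9) -> b = 11; heap: [0-10 FREE][11-19 ALLOC][20-36 FREE]
Free blocks: [11 17] total_free=28 largest=17 -> 100*(28-17)/28 = 1100/28 ≈ 39.286 -> rounds to 39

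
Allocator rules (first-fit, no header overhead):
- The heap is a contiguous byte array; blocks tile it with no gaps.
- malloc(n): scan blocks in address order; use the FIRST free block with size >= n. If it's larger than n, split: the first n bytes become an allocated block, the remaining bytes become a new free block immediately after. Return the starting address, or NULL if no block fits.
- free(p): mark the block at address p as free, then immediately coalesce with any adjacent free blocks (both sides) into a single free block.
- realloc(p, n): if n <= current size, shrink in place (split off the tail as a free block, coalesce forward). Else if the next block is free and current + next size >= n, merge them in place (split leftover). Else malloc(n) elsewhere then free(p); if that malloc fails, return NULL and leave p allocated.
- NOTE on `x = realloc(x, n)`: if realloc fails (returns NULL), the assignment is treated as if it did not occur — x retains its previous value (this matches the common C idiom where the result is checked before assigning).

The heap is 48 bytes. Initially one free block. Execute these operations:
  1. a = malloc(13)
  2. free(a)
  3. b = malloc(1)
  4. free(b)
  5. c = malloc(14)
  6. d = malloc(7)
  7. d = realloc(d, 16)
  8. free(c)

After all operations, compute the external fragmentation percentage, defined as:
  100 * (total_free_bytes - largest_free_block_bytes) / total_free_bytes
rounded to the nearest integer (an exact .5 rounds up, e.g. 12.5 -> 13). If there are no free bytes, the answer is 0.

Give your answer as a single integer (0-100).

Answer: 44

Derivation:
Op 1: a = malloc(13) -> a = 0; heap: [0-12 ALLOC][13-47 FREE]
Op 2: free(a) -> (freed a); heap: [0-47 FREE]
Op 3: b = malloc(1) -> b = 0; heap: [0-0 ALLOC][1-47 FREE]
Op 4: free(b) -> (freed b); heap: [0-47 FREE]
Op 5: c = malloc(14) -> c = 0; heap: [0-13 ALLOC][14-47 FREE]
Op 6: d = malloc(7) -> d = 14; heap: [0-13 ALLOC][14-20 ALLOC][21-47 FREE]
Op 7: d = realloc(d, 16) -> d = 14; heap: [0-13 ALLOC][14-29 ALLOC][30-47 FREE]
Op 8: free(c) -> (freed c); heap: [0-13 FREE][14-29 ALLOC][30-47 FREE]
Free blocks: [14 18] total_free=32 largest=18 -> 100*(32-18)/32 = 1400/32 = 43.75 -> rounds to 44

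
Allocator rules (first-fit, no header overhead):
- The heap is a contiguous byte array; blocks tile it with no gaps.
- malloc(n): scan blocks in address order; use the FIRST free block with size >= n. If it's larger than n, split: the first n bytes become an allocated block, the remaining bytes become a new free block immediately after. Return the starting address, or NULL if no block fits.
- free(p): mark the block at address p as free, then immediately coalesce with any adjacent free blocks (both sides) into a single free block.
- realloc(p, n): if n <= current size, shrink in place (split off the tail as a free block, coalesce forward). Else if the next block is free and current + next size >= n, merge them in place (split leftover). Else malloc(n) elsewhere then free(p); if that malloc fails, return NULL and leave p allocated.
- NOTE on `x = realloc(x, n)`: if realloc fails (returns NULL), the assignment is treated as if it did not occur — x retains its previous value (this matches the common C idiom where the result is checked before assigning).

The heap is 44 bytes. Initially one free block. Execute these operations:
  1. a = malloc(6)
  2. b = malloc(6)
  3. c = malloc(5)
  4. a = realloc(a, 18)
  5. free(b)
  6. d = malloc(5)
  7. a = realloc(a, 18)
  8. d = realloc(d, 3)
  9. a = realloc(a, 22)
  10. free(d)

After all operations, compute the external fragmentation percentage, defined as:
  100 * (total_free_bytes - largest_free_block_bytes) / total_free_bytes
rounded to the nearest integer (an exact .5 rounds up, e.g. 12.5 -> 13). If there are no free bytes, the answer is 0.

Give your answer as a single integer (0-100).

Op 1: a = malloc(6) -> a = 0; heap: [0-5 ALLOC][6-43 FREE]
Op 2: b = malloc(6) -> b = 6; heap: [0-5 ALLOC][6-11 ALLOC][12-43 FREE]
Op 3: c = malloc(5) -> c = 12; heap: [0-5 ALLOC][6-11 ALLOC][12-16 ALLOC][17-43 FREE]
Op 4: a = realloc(a, 18) -> a = 17; heap: [0-5 FREE][6-11 ALLOC][12-16 ALLOC][17-34 ALLOC][35-43 FREE]
Op 5: free(b) -> (freed b); heap: [0-11 FREE][12-16 ALLOC][17-34 ALLOC][35-43 FREE]
Op 6: d = malloc(5) -> d = 0; heap: [0-4 ALLOC][5-11 FREE][12-16 ALLOC][17-34 ALLOC][35-43 FREE]
Op 7: a = realloc(a, 18) -> a = 17; heap: [0-4 ALLOC][5-11 FREE][12-16 ALLOC][17-34 ALLOC][35-43 FREE]
Op 8: d = realloc(d, 3) -> d = 0; heap: [0-2 ALLOC][3-11 FREE][12-16 ALLOC][17-34 ALLOC][35-43 FREE]
Op 9: a = realloc(a, 22) -> a = 17; heap: [0-2 ALLOC][3-11 FREE][12-16 ALLOC][17-38 ALLOC][39-43 FREE]
Op 10: free(d) -> (freed d); heap: [0-11 FREE][12-16 ALLOC][17-38 ALLOC][39-43 FREE]
Free blocks: [12 5] total_free=17 largest=12 -> 100*(17-12)/17 = 500/17 ≈ 29.412 -> rounds to 29

Answer: 29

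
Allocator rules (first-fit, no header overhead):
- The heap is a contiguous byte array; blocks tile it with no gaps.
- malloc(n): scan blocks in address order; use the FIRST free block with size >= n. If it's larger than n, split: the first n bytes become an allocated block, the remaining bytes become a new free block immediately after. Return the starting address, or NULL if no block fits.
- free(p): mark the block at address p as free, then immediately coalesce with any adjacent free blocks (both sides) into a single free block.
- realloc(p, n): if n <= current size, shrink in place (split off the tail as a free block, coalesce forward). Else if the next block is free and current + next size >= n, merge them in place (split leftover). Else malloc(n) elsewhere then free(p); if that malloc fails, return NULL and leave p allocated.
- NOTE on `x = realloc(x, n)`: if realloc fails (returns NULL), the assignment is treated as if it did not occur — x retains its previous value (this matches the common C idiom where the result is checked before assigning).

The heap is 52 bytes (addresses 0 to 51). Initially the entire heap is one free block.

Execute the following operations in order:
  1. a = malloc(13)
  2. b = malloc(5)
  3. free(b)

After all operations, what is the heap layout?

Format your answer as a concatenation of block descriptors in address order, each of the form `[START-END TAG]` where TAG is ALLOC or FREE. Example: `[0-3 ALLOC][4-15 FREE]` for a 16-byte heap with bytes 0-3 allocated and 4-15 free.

Answer: [0-12 ALLOC][13-51 FREE]

Derivation:
Op 1: a = malloc(13) -> a = 0; heap: [0-12 ALLOC][13-51 FREE]
Op 2: b = malloc(5) -> b = 13; heap: [0-12 ALLOC][13-17 ALLOC][18-51 FREE]
Op 3: free(b) -> (freed b); heap: [0-12 ALLOC][13-51 FREE]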